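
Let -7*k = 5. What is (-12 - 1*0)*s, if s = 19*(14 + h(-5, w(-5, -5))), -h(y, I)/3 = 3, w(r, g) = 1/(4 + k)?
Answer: -1140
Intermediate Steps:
k = -5/7 (k = -1/7*5 = -5/7 ≈ -0.71429)
w(r, g) = 7/23 (w(r, g) = 1/(4 - 5/7) = 1/(23/7) = 7/23)
h(y, I) = -9 (h(y, I) = -3*3 = -9)
s = 95 (s = 19*(14 - 9) = 19*5 = 95)
(-12 - 1*0)*s = (-12 - 1*0)*95 = (-12 + 0)*95 = -12*95 = -1140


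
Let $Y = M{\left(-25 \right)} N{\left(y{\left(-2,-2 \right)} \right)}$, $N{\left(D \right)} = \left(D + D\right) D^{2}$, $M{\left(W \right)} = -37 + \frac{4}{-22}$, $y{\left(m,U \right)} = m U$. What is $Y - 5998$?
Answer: $- \frac{118330}{11} \approx -10757.0$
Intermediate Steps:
$y{\left(m,U \right)} = U m$
$M{\left(W \right)} = - \frac{409}{11}$ ($M{\left(W \right)} = -37 + 4 \left(- \frac{1}{22}\right) = -37 - \frac{2}{11} = - \frac{409}{11}$)
$N{\left(D \right)} = 2 D^{3}$ ($N{\left(D \right)} = 2 D D^{2} = 2 D^{3}$)
$Y = - \frac{52352}{11}$ ($Y = - \frac{409 \cdot 2 \left(\left(-2\right) \left(-2\right)\right)^{3}}{11} = - \frac{409 \cdot 2 \cdot 4^{3}}{11} = - \frac{409 \cdot 2 \cdot 64}{11} = \left(- \frac{409}{11}\right) 128 = - \frac{52352}{11} \approx -4759.3$)
$Y - 5998 = - \frac{52352}{11} - 5998 = - \frac{118330}{11}$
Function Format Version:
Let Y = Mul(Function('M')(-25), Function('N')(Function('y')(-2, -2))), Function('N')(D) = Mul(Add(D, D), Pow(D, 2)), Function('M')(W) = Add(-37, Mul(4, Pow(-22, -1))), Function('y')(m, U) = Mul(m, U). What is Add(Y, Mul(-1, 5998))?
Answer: Rational(-118330, 11) ≈ -10757.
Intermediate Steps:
Function('y')(m, U) = Mul(U, m)
Function('M')(W) = Rational(-409, 11) (Function('M')(W) = Add(-37, Mul(4, Rational(-1, 22))) = Add(-37, Rational(-2, 11)) = Rational(-409, 11))
Function('N')(D) = Mul(2, Pow(D, 3)) (Function('N')(D) = Mul(Mul(2, D), Pow(D, 2)) = Mul(2, Pow(D, 3)))
Y = Rational(-52352, 11) (Y = Mul(Rational(-409, 11), Mul(2, Pow(Mul(-2, -2), 3))) = Mul(Rational(-409, 11), Mul(2, Pow(4, 3))) = Mul(Rational(-409, 11), Mul(2, 64)) = Mul(Rational(-409, 11), 128) = Rational(-52352, 11) ≈ -4759.3)
Add(Y, Mul(-1, 5998)) = Add(Rational(-52352, 11), Mul(-1, 5998)) = Add(Rational(-52352, 11), -5998) = Rational(-118330, 11)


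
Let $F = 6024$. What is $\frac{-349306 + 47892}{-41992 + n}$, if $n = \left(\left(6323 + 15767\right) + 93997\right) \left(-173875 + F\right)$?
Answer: $\frac{301414}{19485361029} \approx 1.5469 \cdot 10^{-5}$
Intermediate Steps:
$n = -19485319037$ ($n = \left(\left(6323 + 15767\right) + 93997\right) \left(-173875 + 6024\right) = \left(22090 + 93997\right) \left(-167851\right) = 116087 \left(-167851\right) = -19485319037$)
$\frac{-349306 + 47892}{-41992 + n} = \frac{-349306 + 47892}{-41992 - 19485319037} = - \frac{301414}{-19485361029} = \left(-301414\right) \left(- \frac{1}{19485361029}\right) = \frac{301414}{19485361029}$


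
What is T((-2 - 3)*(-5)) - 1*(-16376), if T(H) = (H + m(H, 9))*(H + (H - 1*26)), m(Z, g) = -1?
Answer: 16952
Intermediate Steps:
T(H) = (-1 + H)*(-26 + 2*H) (T(H) = (H - 1)*(H + (H - 1*26)) = (-1 + H)*(H + (H - 26)) = (-1 + H)*(H + (-26 + H)) = (-1 + H)*(-26 + 2*H))
T((-2 - 3)*(-5)) - 1*(-16376) = (26 - 28*(-2 - 3)*(-5) + 2*((-2 - 3)*(-5))**2) - 1*(-16376) = (26 - (-140)*(-5) + 2*(-5*(-5))**2) + 16376 = (26 - 28*25 + 2*25**2) + 16376 = (26 - 700 + 2*625) + 16376 = (26 - 700 + 1250) + 16376 = 576 + 16376 = 16952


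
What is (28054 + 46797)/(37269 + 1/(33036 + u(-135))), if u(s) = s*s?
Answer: 3836937111/1910446210 ≈ 2.0084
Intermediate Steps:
u(s) = s**2
(28054 + 46797)/(37269 + 1/(33036 + u(-135))) = (28054 + 46797)/(37269 + 1/(33036 + (-135)**2)) = 74851/(37269 + 1/(33036 + 18225)) = 74851/(37269 + 1/51261) = 74851/(1910446210/51261) = 74851*(51261/1910446210) = 3836937111/1910446210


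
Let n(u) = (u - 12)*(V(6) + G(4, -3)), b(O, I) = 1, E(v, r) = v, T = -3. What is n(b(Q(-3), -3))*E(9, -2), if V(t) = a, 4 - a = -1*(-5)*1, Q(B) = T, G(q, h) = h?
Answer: 396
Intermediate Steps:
Q(B) = -3
a = -1 (a = 4 - (-1*(-5)) = 4 - 5 = -1)
V(t) = -1
n(u) = 48 - 4*u (n(u) = (u - 12)*(-1 - 3) = (-12 + u)*(-4) = 48 - 4*u)
n(b(Q(-3), -3))*E(9, -2) = (48 - 4*1)*9 = (48 - 4)*9 = 44*9 = 396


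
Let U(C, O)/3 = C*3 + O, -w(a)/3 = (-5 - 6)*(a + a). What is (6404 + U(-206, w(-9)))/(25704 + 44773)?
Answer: 2768/70477 ≈ 0.039275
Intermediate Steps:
w(a) = 66*a (w(a) = -3*(-5 - 6)*(a + a) = -(-33)*2*a = -(-66)*a = 66*a)
U(C, O) = 3*O + 9*C (U(C, O) = 3*(C*3 + O) = 3*(3*C + O) = 3*(O + 3*C) = 3*O + 9*C)
(6404 + U(-206, w(-9)))/(25704 + 44773) = (6404 + (3*(66*(-9)) + 9*(-206)))/(25704 + 44773) = (6404 + (3*(-594) - 1854))/70477 = (6404 + (-1782 - 1854))*(1/70477) = (6404 - 3636)*(1/70477) = 2768*(1/70477) = 2768/70477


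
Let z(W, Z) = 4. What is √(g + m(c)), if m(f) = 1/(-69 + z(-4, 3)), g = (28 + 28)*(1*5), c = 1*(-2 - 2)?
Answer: √1182935/65 ≈ 16.733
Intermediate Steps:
c = -4 (c = 1*(-4) = -4)
g = 280 (g = 56*5 = 280)
m(f) = -1/65 (m(f) = 1/(-69 + 4) = 1/(-65) = -1/65)
√(g + m(c)) = √(280 - 1/65) = √(18199/65) = √1182935/65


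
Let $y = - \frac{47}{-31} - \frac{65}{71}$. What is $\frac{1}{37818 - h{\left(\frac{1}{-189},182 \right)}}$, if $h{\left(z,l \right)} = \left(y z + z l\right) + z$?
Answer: $\frac{415989}{15732276107} \approx 2.6442 \cdot 10^{-5}$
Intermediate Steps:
$y = \frac{1322}{2201}$ ($y = \left(-47\right) \left(- \frac{1}{31}\right) - \frac{65}{71} = \frac{47}{31} - \frac{65}{71} = \frac{1322}{2201} \approx 0.60064$)
$h{\left(z,l \right)} = \frac{3523 z}{2201} + l z$ ($h{\left(z,l \right)} = \left(\frac{1322 z}{2201} + z l\right) + z = \left(\frac{1322 z}{2201} + l z\right) + z = \frac{3523 z}{2201} + l z$)
$\frac{1}{37818 - h{\left(\frac{1}{-189},182 \right)}} = \frac{1}{37818 - \frac{3523 + 2201 \cdot 182}{2201 \left(-189\right)}} = \frac{1}{37818 - \frac{1}{2201} \left(- \frac{1}{189}\right) \left(3523 + 400582\right)} = \frac{1}{37818 - \frac{1}{2201} \left(- \frac{1}{189}\right) 404105} = \frac{1}{37818 - - \frac{404105}{415989}} = \frac{1}{37818 + \frac{404105}{415989}} = \frac{1}{\frac{15732276107}{415989}} = \frac{415989}{15732276107}$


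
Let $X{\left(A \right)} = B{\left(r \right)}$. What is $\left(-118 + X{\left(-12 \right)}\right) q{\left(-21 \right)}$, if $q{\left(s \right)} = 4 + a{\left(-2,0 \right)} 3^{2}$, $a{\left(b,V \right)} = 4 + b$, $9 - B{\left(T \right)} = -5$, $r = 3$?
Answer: $-2288$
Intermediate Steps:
$B{\left(T \right)} = 14$ ($B{\left(T \right)} = 9 - -5 = 9 + 5 = 14$)
$X{\left(A \right)} = 14$
$q{\left(s \right)} = 22$ ($q{\left(s \right)} = 4 + \left(4 - 2\right) 3^{2} = 4 + 2 \cdot 9 = 4 + 18 = 22$)
$\left(-118 + X{\left(-12 \right)}\right) q{\left(-21 \right)} = \left(-118 + 14\right) 22 = \left(-104\right) 22 = -2288$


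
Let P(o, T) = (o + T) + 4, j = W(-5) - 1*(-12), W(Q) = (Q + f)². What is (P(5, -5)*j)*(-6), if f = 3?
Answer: -384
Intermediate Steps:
W(Q) = (3 + Q)² (W(Q) = (Q + 3)² = (3 + Q)²)
j = 16 (j = (3 - 5)² - 1*(-12) = (-2)² + 12 = 4 + 12 = 16)
P(o, T) = 4 + T + o (P(o, T) = (T + o) + 4 = 4 + T + o)
(P(5, -5)*j)*(-6) = ((4 - 5 + 5)*16)*(-6) = (4*16)*(-6) = 64*(-6) = -384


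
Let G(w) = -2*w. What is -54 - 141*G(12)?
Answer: 3330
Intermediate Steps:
-54 - 141*G(12) = -54 - (-282)*12 = -54 - 141*(-24) = -54 + 3384 = 3330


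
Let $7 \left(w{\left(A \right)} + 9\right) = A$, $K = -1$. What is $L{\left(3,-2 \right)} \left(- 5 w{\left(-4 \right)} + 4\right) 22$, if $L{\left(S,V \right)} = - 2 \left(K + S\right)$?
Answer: $- \frac{31944}{7} \approx -4563.4$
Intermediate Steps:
$w{\left(A \right)} = -9 + \frac{A}{7}$
$L{\left(S,V \right)} = 2 - 2 S$ ($L{\left(S,V \right)} = - 2 \left(-1 + S\right) = 2 - 2 S$)
$L{\left(3,-2 \right)} \left(- 5 w{\left(-4 \right)} + 4\right) 22 = \left(2 - 6\right) \left(- 5 \left(-9 + \frac{1}{7} \left(-4\right)\right) + 4\right) 22 = \left(2 - 6\right) \left(- 5 \left(-9 - \frac{4}{7}\right) + 4\right) 22 = - 4 \left(\left(-5\right) \left(- \frac{67}{7}\right) + 4\right) 22 = - 4 \left(\frac{335}{7} + 4\right) 22 = \left(-4\right) \frac{363}{7} \cdot 22 = \left(- \frac{1452}{7}\right) 22 = - \frac{31944}{7}$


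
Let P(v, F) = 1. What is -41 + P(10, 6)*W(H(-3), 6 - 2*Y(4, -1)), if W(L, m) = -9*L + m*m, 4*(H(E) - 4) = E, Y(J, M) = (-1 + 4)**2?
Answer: 295/4 ≈ 73.750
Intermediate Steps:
Y(J, M) = 9 (Y(J, M) = 3**2 = 9)
H(E) = 4 + E/4
W(L, m) = m**2 - 9*L (W(L, m) = -9*L + m**2 = m**2 - 9*L)
-41 + P(10, 6)*W(H(-3), 6 - 2*Y(4, -1)) = -41 + 1*((6 - 2*9)**2 - 9*(4 + (1/4)*(-3))) = -41 + 1*((6 - 18)**2 - 9*(4 - 3/4)) = -41 + 1*((-12)**2 - 9*13/4) = -41 + 1*(144 - 117/4) = -41 + 1*(459/4) = -41 + 459/4 = 295/4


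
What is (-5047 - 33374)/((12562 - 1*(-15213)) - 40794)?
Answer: 38421/13019 ≈ 2.9511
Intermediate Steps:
(-5047 - 33374)/((12562 - 1*(-15213)) - 40794) = -38421/((12562 + 15213) - 40794) = -38421/(27775 - 40794) = -38421/(-13019) = -38421*(-1/13019) = 38421/13019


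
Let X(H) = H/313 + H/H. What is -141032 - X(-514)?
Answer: -44142815/313 ≈ -1.4103e+5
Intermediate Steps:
X(H) = 1 + H/313 (X(H) = H*(1/313) + 1 = H/313 + 1 = 1 + H/313)
-141032 - X(-514) = -141032 - (1 + (1/313)*(-514)) = -141032 - (1 - 514/313) = -141032 - 1*(-201/313) = -141032 + 201/313 = -44142815/313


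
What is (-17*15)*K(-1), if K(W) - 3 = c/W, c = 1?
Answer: -510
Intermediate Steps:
K(W) = 3 + 1/W
(-17*15)*K(-1) = (-17*15)*(3 + 1/(-1)) = -255*(3 - 1) = -255*2 = -510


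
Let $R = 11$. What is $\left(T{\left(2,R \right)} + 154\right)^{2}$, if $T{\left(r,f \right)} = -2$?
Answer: $23104$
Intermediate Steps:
$\left(T{\left(2,R \right)} + 154\right)^{2} = \left(-2 + 154\right)^{2} = 152^{2} = 23104$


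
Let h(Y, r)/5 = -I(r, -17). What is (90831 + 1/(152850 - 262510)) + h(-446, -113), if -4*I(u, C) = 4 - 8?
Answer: 9959979159/109660 ≈ 90826.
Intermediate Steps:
I(u, C) = 1 (I(u, C) = -(4 - 8)/4 = -1/4*(-4) = 1)
h(Y, r) = -5 (h(Y, r) = 5*(-1*1) = 5*(-1) = -5)
(90831 + 1/(152850 - 262510)) + h(-446, -113) = (90831 + 1/(152850 - 262510)) - 5 = (90831 + 1/(-109660)) - 5 = (90831 - 1/109660) - 5 = 9960527459/109660 - 5 = 9959979159/109660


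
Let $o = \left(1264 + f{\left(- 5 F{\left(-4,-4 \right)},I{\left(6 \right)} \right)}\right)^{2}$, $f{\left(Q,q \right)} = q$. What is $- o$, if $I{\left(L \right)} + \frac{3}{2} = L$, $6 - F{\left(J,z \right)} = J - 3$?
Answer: $- \frac{6436369}{4} \approx -1.6091 \cdot 10^{6}$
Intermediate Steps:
$F{\left(J,z \right)} = 9 - J$ ($F{\left(J,z \right)} = 6 - \left(J - 3\right) = 6 - \left(-3 + J\right) = 9 - J$)
$I{\left(L \right)} = - \frac{3}{2} + L$
$o = \frac{6436369}{4}$ ($o = \left(1264 + \left(- \frac{3}{2} + 6\right)\right)^{2} = \left(1264 + \frac{9}{2}\right)^{2} = \left(\frac{2537}{2}\right)^{2} = \frac{6436369}{4} \approx 1.6091 \cdot 10^{6}$)
$- o = \left(-1\right) \frac{6436369}{4} = - \frac{6436369}{4}$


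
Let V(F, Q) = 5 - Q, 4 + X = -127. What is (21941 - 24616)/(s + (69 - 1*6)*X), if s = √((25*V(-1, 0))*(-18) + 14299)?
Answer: 4415355/13619992 + 535*√12049/13619992 ≈ 0.32849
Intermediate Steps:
X = -131 (X = -4 - 127 = -131)
s = √12049 (s = √((25*(5 - 1*0))*(-18) + 14299) = √((25*(5 + 0))*(-18) + 14299) = √((25*5)*(-18) + 14299) = √(125*(-18) + 14299) = √(-2250 + 14299) = √12049 ≈ 109.77)
(21941 - 24616)/(s + (69 - 1*6)*X) = (21941 - 24616)/(√12049 + (69 - 1*6)*(-131)) = -2675/(√12049 + (69 - 6)*(-131)) = -2675/(√12049 + 63*(-131)) = -2675/(√12049 - 8253) = -2675/(-8253 + √12049)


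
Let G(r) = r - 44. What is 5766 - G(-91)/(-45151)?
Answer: 260340531/45151 ≈ 5766.0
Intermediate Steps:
G(r) = -44 + r
5766 - G(-91)/(-45151) = 5766 - (-44 - 91)/(-45151) = 5766 - (-135)*(-1)/45151 = 5766 - 1*135/45151 = 5766 - 135/45151 = 260340531/45151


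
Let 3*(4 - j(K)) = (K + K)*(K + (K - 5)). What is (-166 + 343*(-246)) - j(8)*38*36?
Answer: -9760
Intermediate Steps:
j(K) = 4 - 2*K*(-5 + 2*K)/3 (j(K) = 4 - (K + K)*(K + (K - 5))/3 = 4 - 2*K*(K + (-5 + K))/3 = 4 - 2*K*(-5 + 2*K)/3)
(-166 + 343*(-246)) - j(8)*38*36 = (-166 + 343*(-246)) - (4 - 4/3*8**2 + (10/3)*8)*38*36 = (-166 - 84378) - (4 - 4/3*64 + 80/3)*38*36 = -84544 - (4 - 256/3 + 80/3)*38*36 = -84544 - (-164/3*38)*36 = -84544 - (-6232)*36/3 = -84544 - 1*(-74784) = -84544 + 74784 = -9760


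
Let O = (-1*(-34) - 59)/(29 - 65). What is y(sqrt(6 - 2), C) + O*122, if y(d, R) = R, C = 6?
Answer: 1633/18 ≈ 90.722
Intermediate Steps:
O = 25/36 (O = (34 - 59)/(-36) = -25*(-1/36) = 25/36 ≈ 0.69444)
y(sqrt(6 - 2), C) + O*122 = 6 + (25/36)*122 = 6 + 1525/18 = 1633/18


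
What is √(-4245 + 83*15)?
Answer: 10*I*√30 ≈ 54.772*I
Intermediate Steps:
√(-4245 + 83*15) = √(-4245 + 1245) = √(-3000) = 10*I*√30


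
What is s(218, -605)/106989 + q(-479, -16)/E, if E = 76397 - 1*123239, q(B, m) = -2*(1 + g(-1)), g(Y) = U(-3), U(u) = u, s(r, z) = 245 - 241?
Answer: -13366/278421041 ≈ -4.8006e-5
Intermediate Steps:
s(r, z) = 4
g(Y) = -3
q(B, m) = 4 (q(B, m) = -2*(1 - 3) = -2*(-2) = 4)
E = -46842 (E = 76397 - 123239 = -46842)
s(218, -605)/106989 + q(-479, -16)/E = 4/106989 + 4/(-46842) = 4*(1/106989) + 4*(-1/46842) = 4/106989 - 2/23421 = -13366/278421041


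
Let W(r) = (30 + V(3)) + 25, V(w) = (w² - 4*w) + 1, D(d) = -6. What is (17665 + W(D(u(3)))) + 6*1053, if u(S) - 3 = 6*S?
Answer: 24036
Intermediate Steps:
u(S) = 3 + 6*S
V(w) = 1 + w² - 4*w
W(r) = 53 (W(r) = (30 + (1 + 3² - 4*3)) + 25 = (30 + (1 + 9 - 12)) + 25 = (30 - 2) + 25 = 28 + 25 = 53)
(17665 + W(D(u(3)))) + 6*1053 = (17665 + 53) + 6*1053 = 17718 + 6318 = 24036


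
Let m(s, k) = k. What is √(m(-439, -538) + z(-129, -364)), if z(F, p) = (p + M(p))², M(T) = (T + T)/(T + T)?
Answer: √131231 ≈ 362.26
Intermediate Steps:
M(T) = 1 (M(T) = (2*T)/((2*T)) = (2*T)*(1/(2*T)) = 1)
z(F, p) = (1 + p)² (z(F, p) = (p + 1)² = (1 + p)²)
√(m(-439, -538) + z(-129, -364)) = √(-538 + (1 - 364)²) = √(-538 + (-363)²) = √(-538 + 131769) = √131231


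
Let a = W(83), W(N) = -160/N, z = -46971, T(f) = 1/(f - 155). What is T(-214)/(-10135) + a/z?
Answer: 22306259/540000614085 ≈ 4.1308e-5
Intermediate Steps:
T(f) = 1/(-155 + f)
a = -160/83 ≈ -1.9277
T(-214)/(-10135) + a/z = 1/(-155 - 214*(-10135)) - 160/83/(-46971) = -1/10135/(-369) - 160/83*(-1/46971) = -1/369*(-1/10135) + 160/3898593 = 1/3739815 + 160/3898593 = 22306259/540000614085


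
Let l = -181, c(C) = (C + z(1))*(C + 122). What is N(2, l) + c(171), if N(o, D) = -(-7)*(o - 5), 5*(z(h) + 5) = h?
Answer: 243378/5 ≈ 48676.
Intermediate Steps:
z(h) = -5 + h/5
c(C) = (122 + C)*(-24/5 + C) (c(C) = (C + (-5 + (⅕)*1))*(C + 122) = (C + (-5 + ⅕))*(122 + C) = (C - 24/5)*(122 + C) = (-24/5 + C)*(122 + C) = (122 + C)*(-24/5 + C))
N(o, D) = -35 + 7*o (N(o, D) = -(-7)*(-5 + o) = -(35 - 7*o) = -35 + 7*o)
N(2, l) + c(171) = (-35 + 7*2) + (-2928/5 + 171² + (586/5)*171) = (-35 + 14) + (-2928/5 + 29241 + 100206/5) = -21 + 243483/5 = 243378/5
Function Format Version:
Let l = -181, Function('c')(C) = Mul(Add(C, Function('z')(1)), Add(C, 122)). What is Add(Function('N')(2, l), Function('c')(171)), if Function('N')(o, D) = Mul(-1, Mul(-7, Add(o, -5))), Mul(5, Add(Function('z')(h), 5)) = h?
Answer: Rational(243378, 5) ≈ 48676.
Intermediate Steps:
Function('z')(h) = Add(-5, Mul(Rational(1, 5), h))
Function('c')(C) = Mul(Add(122, C), Add(Rational(-24, 5), C)) (Function('c')(C) = Mul(Add(C, Add(-5, Mul(Rational(1, 5), 1))), Add(C, 122)) = Mul(Add(C, Add(-5, Rational(1, 5))), Add(122, C)) = Mul(Add(C, Rational(-24, 5)), Add(122, C)) = Mul(Add(Rational(-24, 5), C), Add(122, C)) = Mul(Add(122, C), Add(Rational(-24, 5), C)))
Function('N')(o, D) = Add(-35, Mul(7, o)) (Function('N')(o, D) = Mul(-1, Mul(-7, Add(-5, o))) = Mul(-1, Add(35, Mul(-7, o))) = Add(-35, Mul(7, o)))
Add(Function('N')(2, l), Function('c')(171)) = Add(Add(-35, Mul(7, 2)), Add(Rational(-2928, 5), Pow(171, 2), Mul(Rational(586, 5), 171))) = Add(Add(-35, 14), Add(Rational(-2928, 5), 29241, Rational(100206, 5))) = Add(-21, Rational(243483, 5)) = Rational(243378, 5)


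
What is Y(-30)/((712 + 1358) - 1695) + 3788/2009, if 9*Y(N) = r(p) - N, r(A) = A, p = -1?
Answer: 12842761/6780375 ≈ 1.8941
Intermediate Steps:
Y(N) = -1/9 - N/9 (Y(N) = (-1 - N)/9 = -1/9 - N/9)
Y(-30)/((712 + 1358) - 1695) + 3788/2009 = (-1/9 - 1/9*(-30))/((712 + 1358) - 1695) + 3788/2009 = (-1/9 + 10/3)/(2070 - 1695) + 3788*(1/2009) = (29/9)/375 + 3788/2009 = (29/9)*(1/375) + 3788/2009 = 29/3375 + 3788/2009 = 12842761/6780375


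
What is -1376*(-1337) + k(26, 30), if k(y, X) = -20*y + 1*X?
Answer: 1839222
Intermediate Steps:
k(y, X) = X - 20*y (k(y, X) = -20*y + X = X - 20*y)
-1376*(-1337) + k(26, 30) = -1376*(-1337) + (30 - 20*26) = 1839712 + (30 - 520) = 1839712 - 490 = 1839222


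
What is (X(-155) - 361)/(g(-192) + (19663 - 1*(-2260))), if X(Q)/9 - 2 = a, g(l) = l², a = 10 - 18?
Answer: -415/58787 ≈ -0.0070594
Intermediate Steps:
a = -8
X(Q) = -54 (X(Q) = 18 + 9*(-8) = 18 - 72 = -54)
(X(-155) - 361)/(g(-192) + (19663 - 1*(-2260))) = (-54 - 361)/((-192)² + (19663 - 1*(-2260))) = -415/(36864 + (19663 + 2260)) = -415/(36864 + 21923) = -415/58787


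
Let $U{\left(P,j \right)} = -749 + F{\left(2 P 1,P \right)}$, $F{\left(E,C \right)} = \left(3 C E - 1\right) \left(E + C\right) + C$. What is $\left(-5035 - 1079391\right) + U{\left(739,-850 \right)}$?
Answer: $7263414889$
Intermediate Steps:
$F{\left(E,C \right)} = C + \left(-1 + 3 C E\right) \left(C + E\right)$ ($F{\left(E,C \right)} = \left(3 C E - 1\right) \left(C + E\right) + C = \left(-1 + 3 C E\right) \left(C + E\right) + C = C + \left(-1 + 3 C E\right) \left(C + E\right)$)
$U{\left(P,j \right)} = -749 + 2 P \left(-1 + 9 P^{2}\right)$ ($U{\left(P,j \right)} = -749 + 2 P 1 \left(-1 + 3 P^{2} + 3 P 2 P 1\right) = -749 + 2 P \left(-1 + 3 P^{2} + 3 P 2 P\right) = -749 + 2 P \left(-1 + 3 P^{2} + 6 P^{2}\right) = -749 + 2 P \left(-1 + 9 P^{2}\right)$)
$\left(-5035 - 1079391\right) + U{\left(739,-850 \right)} = \left(-5035 - 1079391\right) - \left(2227 - 7264501542\right) = -1084426 - -7264499315 = -1084426 + 7264499315 = 7263414889$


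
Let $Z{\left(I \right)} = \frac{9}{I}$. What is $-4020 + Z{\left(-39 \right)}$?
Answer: $- \frac{52263}{13} \approx -4020.2$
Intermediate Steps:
$-4020 + Z{\left(-39 \right)} = -4020 + \frac{9}{-39} = -4020 + 9 \left(- \frac{1}{39}\right) = -4020 - \frac{3}{13} = - \frac{52263}{13}$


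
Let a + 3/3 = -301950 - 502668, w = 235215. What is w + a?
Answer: -569404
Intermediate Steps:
a = -804619 (a = -1 + (-301950 - 502668) = -1 - 804618 = -804619)
w + a = 235215 - 804619 = -569404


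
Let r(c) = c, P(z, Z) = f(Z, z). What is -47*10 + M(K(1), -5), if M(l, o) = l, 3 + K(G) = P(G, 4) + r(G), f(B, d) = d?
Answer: -471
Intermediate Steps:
P(z, Z) = z
K(G) = -3 + 2*G (K(G) = -3 + (G + G) = -3 + 2*G)
-47*10 + M(K(1), -5) = -47*10 + (-3 + 2*1) = -470 + (-3 + 2) = -470 - 1 = -471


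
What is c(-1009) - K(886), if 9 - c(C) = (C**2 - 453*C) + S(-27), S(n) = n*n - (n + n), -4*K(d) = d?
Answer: -2951421/2 ≈ -1.4757e+6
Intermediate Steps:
K(d) = -d/4
S(n) = n**2 - 2*n
c(C) = -774 - C**2 + 453*C (c(C) = 9 - ((C**2 - 453*C) - 27*(-2 - 27)) = 9 - ((C**2 - 453*C) - 27*(-29)) = 9 - ((C**2 - 453*C) + 783) = 9 - (783 + C**2 - 453*C) = 9 + (-783 - C**2 + 453*C) = -774 - C**2 + 453*C)
c(-1009) - K(886) = (-774 - 1*(-1009)**2 + 453*(-1009)) - (-1)*886/4 = (-774 - 1*1018081 - 457077) - 1*(-443/2) = (-774 - 1018081 - 457077) + 443/2 = -1475932 + 443/2 = -2951421/2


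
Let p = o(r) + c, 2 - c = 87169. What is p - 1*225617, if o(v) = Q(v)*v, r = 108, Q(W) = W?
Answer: -301120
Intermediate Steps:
c = -87167 (c = 2 - 1*87169 = 2 - 87169 = -87167)
o(v) = v² (o(v) = v*v = v²)
p = -75503 (p = 108² - 87167 = 11664 - 87167 = -75503)
p - 1*225617 = -75503 - 1*225617 = -75503 - 225617 = -301120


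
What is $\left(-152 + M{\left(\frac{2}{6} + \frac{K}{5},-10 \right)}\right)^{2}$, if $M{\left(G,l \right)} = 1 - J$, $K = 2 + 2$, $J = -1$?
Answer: $22500$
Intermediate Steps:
$K = 4$
$M{\left(G,l \right)} = 2$ ($M{\left(G,l \right)} = 1 - -1 = 1 + 1 = 2$)
$\left(-152 + M{\left(\frac{2}{6} + \frac{K}{5},-10 \right)}\right)^{2} = \left(-152 + 2\right)^{2} = \left(-150\right)^{2} = 22500$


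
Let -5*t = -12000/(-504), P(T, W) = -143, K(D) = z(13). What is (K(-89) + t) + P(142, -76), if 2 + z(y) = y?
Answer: -2872/21 ≈ -136.76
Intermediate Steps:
z(y) = -2 + y
K(D) = 11 (K(D) = -2 + 13 = 11)
t = -100/21 (t = -(-2400)/(-504) = -(-2400)*(-1)/504 = -⅕*500/21 = -100/21 ≈ -4.7619)
(K(-89) + t) + P(142, -76) = (11 - 100/21) - 143 = 131/21 - 143 = -2872/21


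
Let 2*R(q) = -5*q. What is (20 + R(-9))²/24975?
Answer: 289/3996 ≈ 0.072322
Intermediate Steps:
R(q) = -5*q/2 (R(q) = (-5*q)/2 = -5*q/2)
(20 + R(-9))²/24975 = (20 - 5/2*(-9))²/24975 = (20 + 45/2)²*(1/24975) = (85/2)²*(1/24975) = (7225/4)*(1/24975) = 289/3996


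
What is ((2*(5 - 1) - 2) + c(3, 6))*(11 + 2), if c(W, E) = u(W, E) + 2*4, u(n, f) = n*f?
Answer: 416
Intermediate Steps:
u(n, f) = f*n
c(W, E) = 8 + E*W (c(W, E) = E*W + 2*4 = E*W + 8 = 8 + E*W)
((2*(5 - 1) - 2) + c(3, 6))*(11 + 2) = ((2*(5 - 1) - 2) + (8 + 6*3))*(11 + 2) = ((2*4 - 2) + (8 + 18))*13 = ((8 - 2) + 26)*13 = (6 + 26)*13 = 32*13 = 416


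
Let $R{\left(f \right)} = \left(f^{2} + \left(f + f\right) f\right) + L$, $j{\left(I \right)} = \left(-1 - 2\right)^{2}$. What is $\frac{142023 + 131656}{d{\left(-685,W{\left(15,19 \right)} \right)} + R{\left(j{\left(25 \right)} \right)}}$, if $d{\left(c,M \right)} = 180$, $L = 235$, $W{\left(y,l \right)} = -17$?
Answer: $\frac{39097}{94} \approx 415.93$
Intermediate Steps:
$j{\left(I \right)} = 9$ ($j{\left(I \right)} = \left(-3\right)^{2} = 9$)
$R{\left(f \right)} = 235 + 3 f^{2}$ ($R{\left(f \right)} = \left(f^{2} + \left(f + f\right) f\right) + 235 = \left(f^{2} + 2 f f\right) + 235 = \left(f^{2} + 2 f^{2}\right) + 235 = 3 f^{2} + 235 = 235 + 3 f^{2}$)
$\frac{142023 + 131656}{d{\left(-685,W{\left(15,19 \right)} \right)} + R{\left(j{\left(25 \right)} \right)}} = \frac{142023 + 131656}{180 + \left(235 + 3 \cdot 9^{2}\right)} = \frac{273679}{180 + \left(235 + 3 \cdot 81\right)} = \frac{273679}{180 + \left(235 + 243\right)} = \frac{273679}{180 + 478} = \frac{273679}{658} = 273679 \cdot \frac{1}{658} = \frac{39097}{94}$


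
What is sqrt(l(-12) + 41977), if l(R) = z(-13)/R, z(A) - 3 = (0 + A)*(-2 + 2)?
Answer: sqrt(167907)/2 ≈ 204.88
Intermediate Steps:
z(A) = 3 (z(A) = 3 + (0 + A)*(-2 + 2) = 3 + A*0 = 3 + 0 = 3)
l(R) = 3/R
sqrt(l(-12) + 41977) = sqrt(3/(-12) + 41977) = sqrt(3*(-1/12) + 41977) = sqrt(-1/4 + 41977) = sqrt(167907/4) = sqrt(167907)/2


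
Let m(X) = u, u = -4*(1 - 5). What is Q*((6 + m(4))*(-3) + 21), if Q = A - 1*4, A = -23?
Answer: 1215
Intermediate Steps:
Q = -27 (Q = -23 - 1*4 = -23 - 4 = -27)
u = 16 (u = -4*(-4) = 16)
m(X) = 16
Q*((6 + m(4))*(-3) + 21) = -27*((6 + 16)*(-3) + 21) = -27*(22*(-3) + 21) = -27*(-66 + 21) = -27*(-45) = 1215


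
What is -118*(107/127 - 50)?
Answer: 736674/127 ≈ 5800.6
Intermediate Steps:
-118*(107/127 - 50) = -118*(-6243/127) = 736674/127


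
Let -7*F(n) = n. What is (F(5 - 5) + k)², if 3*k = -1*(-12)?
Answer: 16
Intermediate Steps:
F(n) = -n/7
k = 4 (k = (-1*(-12))/3 = (⅓)*12 = 4)
(F(5 - 5) + k)² = (-(5 - 5)/7 + 4)² = (-⅐*0 + 4)² = (0 + 4)² = 4² = 16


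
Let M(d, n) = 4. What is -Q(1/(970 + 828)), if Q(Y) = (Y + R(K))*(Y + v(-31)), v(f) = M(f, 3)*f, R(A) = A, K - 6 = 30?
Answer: 14431395279/3232804 ≈ 4464.0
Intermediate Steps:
K = 36 (K = 6 + 30 = 36)
v(f) = 4*f
Q(Y) = (-124 + Y)*(36 + Y) (Q(Y) = (Y + 36)*(Y + 4*(-31)) = (36 + Y)*(Y - 124) = (36 + Y)*(-124 + Y) = (-124 + Y)*(36 + Y))
-Q(1/(970 + 828)) = -(-4464 + (1/(970 + 828))² - 88/(970 + 828)) = -(-4464 + (1/1798)² - 88/1798) = -(-4464 + (1/1798)² - 88*1/1798) = -(-4464 + 1/3232804 - 44/899) = -1*(-14431395279/3232804) = 14431395279/3232804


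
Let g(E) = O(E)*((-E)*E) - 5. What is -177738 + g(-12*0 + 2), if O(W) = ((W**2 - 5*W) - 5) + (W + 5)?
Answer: -177727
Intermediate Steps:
O(W) = W**2 - 4*W (O(W) = (-5 + W**2 - 5*W) + (5 + W) = W**2 - 4*W)
g(E) = -5 - E**3*(-4 + E) (g(E) = (E*(-4 + E))*((-E)*E) - 5 = (E*(-4 + E))*(-E**2) - 5 = -E**3*(-4 + E) - 5 = -5 - E**3*(-4 + E))
-177738 + g(-12*0 + 2) = -177738 + (-5 + (-12*0 + 2)**3*(4 - (-12*0 + 2))) = -177738 + (-5 + (0 + 2)**3*(4 - (0 + 2))) = -177738 + (-5 + 2**3*(4 - 1*2)) = -177738 + (-5 + 8*(4 - 2)) = -177738 + (-5 + 8*2) = -177738 + (-5 + 16) = -177738 + 11 = -177727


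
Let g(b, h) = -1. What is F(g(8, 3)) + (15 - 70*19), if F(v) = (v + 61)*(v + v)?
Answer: -1435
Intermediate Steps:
F(v) = 2*v*(61 + v) (F(v) = (61 + v)*(2*v) = 2*v*(61 + v))
F(g(8, 3)) + (15 - 70*19) = 2*(-1)*(61 - 1) + (15 - 70*19) = 2*(-1)*60 + (15 - 1330) = -120 - 1315 = -1435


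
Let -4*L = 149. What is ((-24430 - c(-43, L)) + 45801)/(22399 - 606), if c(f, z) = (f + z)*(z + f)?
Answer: 238895/348688 ≈ 0.68513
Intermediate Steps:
L = -149/4 (L = -¼*149 = -149/4 ≈ -37.250)
c(f, z) = (f + z)² (c(f, z) = (f + z)*(f + z) = (f + z)²)
((-24430 - c(-43, L)) + 45801)/(22399 - 606) = ((-24430 - (-43 - 149/4)²) + 45801)/(22399 - 606) = ((-24430 - (-321/4)²) + 45801)/21793 = ((-24430 - 1*103041/16) + 45801)*(1/21793) = ((-24430 - 103041/16) + 45801)*(1/21793) = (-493921/16 + 45801)*(1/21793) = (238895/16)*(1/21793) = 238895/348688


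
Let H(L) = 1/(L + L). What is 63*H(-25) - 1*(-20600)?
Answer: 1029937/50 ≈ 20599.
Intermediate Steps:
H(L) = 1/(2*L)
63*H(-25) - 1*(-20600) = 63*((½)/(-25)) - 1*(-20600) = 63*((½)*(-1/25)) + 20600 = 63*(-1/50) + 20600 = -63/50 + 20600 = 1029937/50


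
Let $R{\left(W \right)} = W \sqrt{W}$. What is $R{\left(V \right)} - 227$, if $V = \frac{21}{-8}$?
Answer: $-227 - \frac{21 i \sqrt{42}}{32} \approx -227.0 - 4.253 i$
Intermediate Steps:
$V = - \frac{21}{8}$ ($V = 21 \left(- \frac{1}{8}\right) = - \frac{21}{8} \approx -2.625$)
$R{\left(W \right)} = W^{\frac{3}{2}}$
$R{\left(V \right)} - 227 = \left(- \frac{21}{8}\right)^{\frac{3}{2}} - 227 = - \frac{21 i \sqrt{42}}{32} - 227 = -227 - \frac{21 i \sqrt{42}}{32}$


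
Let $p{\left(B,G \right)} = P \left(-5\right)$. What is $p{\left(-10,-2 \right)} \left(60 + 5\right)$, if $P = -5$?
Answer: $1625$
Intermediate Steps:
$p{\left(B,G \right)} = 25$ ($p{\left(B,G \right)} = \left(-5\right) \left(-5\right) = 25$)
$p{\left(-10,-2 \right)} \left(60 + 5\right) = 25 \left(60 + 5\right) = 25 \cdot 65 = 1625$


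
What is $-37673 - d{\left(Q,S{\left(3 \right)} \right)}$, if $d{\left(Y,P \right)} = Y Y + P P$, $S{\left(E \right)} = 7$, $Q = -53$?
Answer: $-40531$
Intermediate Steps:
$d{\left(Y,P \right)} = P^{2} + Y^{2}$ ($d{\left(Y,P \right)} = Y^{2} + P^{2} = P^{2} + Y^{2}$)
$-37673 - d{\left(Q,S{\left(3 \right)} \right)} = -37673 - \left(7^{2} + \left(-53\right)^{2}\right) = -37673 - \left(49 + 2809\right) = -37673 - 2858 = -40531$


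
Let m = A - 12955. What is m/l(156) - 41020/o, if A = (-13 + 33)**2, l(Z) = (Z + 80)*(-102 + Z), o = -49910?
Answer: -54953/336536 ≈ -0.16329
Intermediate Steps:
l(Z) = (-102 + Z)*(80 + Z) (l(Z) = (80 + Z)*(-102 + Z) = (-102 + Z)*(80 + Z))
A = 400 (A = 20**2 = 400)
m = -12555 (m = 400 - 12955 = -12555)
m/l(156) - 41020/o = -12555/(-8160 + 156**2 - 22*156) - 41020/(-49910) = -12555/(-8160 + 24336 - 3432) - 41020*(-1/49910) = -12555/12744 + 586/713 = -12555*1/12744 + 586/713 = -465/472 + 586/713 = -54953/336536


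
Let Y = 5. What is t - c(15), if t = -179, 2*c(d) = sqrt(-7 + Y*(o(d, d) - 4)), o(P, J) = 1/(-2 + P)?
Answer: -179 - I*sqrt(4498)/26 ≈ -179.0 - 2.5795*I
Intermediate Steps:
c(d) = sqrt(-27 + 5/(-2 + d))/2 (c(d) = sqrt(-7 + 5*(1/(-2 + d) - 4))/2 = sqrt(-7 + 5*(-4 + 1/(-2 + d)))/2 = sqrt(-7 + (-20 + 5/(-2 + d)))/2 = sqrt(-27 + 5/(-2 + d))/2)
t - c(15) = -179 - sqrt((59 - 27*15)/(-2 + 15))/2 = -179 - sqrt((59 - 405)/13)/2 = -179 - sqrt((1/13)*(-346))/2 = -179 - sqrt(-346/13)/2 = -179 - I*sqrt(4498)/13/2 = -179 - I*sqrt(4498)/26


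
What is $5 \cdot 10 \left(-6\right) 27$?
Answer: $-8100$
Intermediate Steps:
$5 \cdot 10 \left(-6\right) 27 = 50 \left(-6\right) 27 = \left(-300\right) 27 = -8100$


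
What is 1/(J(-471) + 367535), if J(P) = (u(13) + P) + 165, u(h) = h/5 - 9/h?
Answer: 65/23870009 ≈ 2.7231e-6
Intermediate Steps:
u(h) = -9/h + h/5 (u(h) = h*(1/5) - 9/h = h/5 - 9/h = -9/h + h/5)
J(P) = 10849/65 + P (J(P) = ((-9/13 + (1/5)*13) + P) + 165 = ((-9*1/13 + 13/5) + P) + 165 = ((-9/13 + 13/5) + P) + 165 = (124/65 + P) + 165 = 10849/65 + P)
1/(J(-471) + 367535) = 1/((10849/65 - 471) + 367535) = 1/(-19766/65 + 367535) = 1/(23870009/65) = 65/23870009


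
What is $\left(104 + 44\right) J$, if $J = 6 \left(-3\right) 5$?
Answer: $-13320$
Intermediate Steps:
$J = -90$ ($J = \left(-18\right) 5 = -90$)
$\left(104 + 44\right) J = \left(104 + 44\right) \left(-90\right) = 148 \left(-90\right) = -13320$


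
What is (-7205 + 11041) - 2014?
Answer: 1822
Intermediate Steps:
(-7205 + 11041) - 2014 = 3836 - 2014 = 1822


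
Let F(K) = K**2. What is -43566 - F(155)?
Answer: -67591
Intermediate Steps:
-43566 - F(155) = -43566 - 1*155**2 = -43566 - 1*24025 = -43566 - 24025 = -67591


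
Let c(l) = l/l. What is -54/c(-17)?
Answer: -54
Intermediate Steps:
c(l) = 1
-54/c(-17) = -54/1 = -54*1 = -54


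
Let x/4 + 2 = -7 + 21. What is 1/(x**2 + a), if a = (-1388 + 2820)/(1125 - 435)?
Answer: 345/795596 ≈ 0.00043364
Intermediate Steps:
x = 48 (x = -8 + 4*(-7 + 21) = -8 + 4*14 = -8 + 56 = 48)
a = 716/345 (a = 1432/690 = 1432*(1/690) = 716/345 ≈ 2.0754)
1/(x**2 + a) = 1/(48**2 + 716/345) = 1/(2304 + 716/345) = 1/(795596/345) = 345/795596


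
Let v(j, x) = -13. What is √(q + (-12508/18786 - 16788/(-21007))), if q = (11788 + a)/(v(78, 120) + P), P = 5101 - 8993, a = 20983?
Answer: I*√4903331228023572958141605/770529722655 ≈ 2.8738*I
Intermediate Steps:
P = -3892
q = -32771/3905 (q = (11788 + 20983)/(-13 - 3892) = 32771/(-3905) = 32771*(-1/3905) = -32771/3905 ≈ -8.3921)
√(q + (-12508/18786 - 16788/(-21007))) = √(-32771/3905 + (-12508/18786 - 16788/(-21007))) = √(-32771/3905 + (-12508*1/18786 - 16788*(-1/21007))) = √(-32771/3905 + (-6254/9393 + 16788/21007)) = √(-32771/3905 + 26311906/197318751) = √(-6363584796091/770529722655) = I*√4903331228023572958141605/770529722655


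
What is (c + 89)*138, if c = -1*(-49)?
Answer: 19044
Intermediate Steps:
c = 49
(c + 89)*138 = (49 + 89)*138 = 138*138 = 19044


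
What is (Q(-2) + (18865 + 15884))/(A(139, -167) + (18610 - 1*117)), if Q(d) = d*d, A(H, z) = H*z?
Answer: -34753/4720 ≈ -7.3629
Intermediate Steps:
Q(d) = d²
(Q(-2) + (18865 + 15884))/(A(139, -167) + (18610 - 1*117)) = ((-2)² + (18865 + 15884))/(139*(-167) + (18610 - 1*117)) = (4 + 34749)/(-23213 + (18610 - 117)) = 34753/(-23213 + 18493) = 34753/(-4720) = 34753*(-1/4720) = -34753/4720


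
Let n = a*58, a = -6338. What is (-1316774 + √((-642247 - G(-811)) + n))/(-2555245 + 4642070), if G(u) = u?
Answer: -1316774/2086825 + 4*I*√63065/2086825 ≈ -0.63099 + 0.00048136*I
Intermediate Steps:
n = -367604 (n = -6338*58 = -367604)
(-1316774 + √((-642247 - G(-811)) + n))/(-2555245 + 4642070) = (-1316774 + √((-642247 - 1*(-811)) - 367604))/(-2555245 + 4642070) = (-1316774 + √((-642247 + 811) - 367604))/2086825 = (-1316774 + √(-641436 - 367604))*(1/2086825) = (-1316774 + √(-1009040))*(1/2086825) = (-1316774 + 4*I*√63065)*(1/2086825) = -1316774/2086825 + 4*I*√63065/2086825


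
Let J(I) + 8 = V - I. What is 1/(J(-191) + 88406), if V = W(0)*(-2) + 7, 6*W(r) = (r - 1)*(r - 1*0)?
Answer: 1/88596 ≈ 1.1287e-5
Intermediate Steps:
W(r) = r*(-1 + r)/6 (W(r) = ((r - 1)*(r - 1*0))/6 = ((-1 + r)*(r + 0))/6 = ((-1 + r)*r)/6 = (r*(-1 + r))/6 = r*(-1 + r)/6)
V = 7 (V = ((1/6)*0*(-1 + 0))*(-2) + 7 = ((1/6)*0*(-1))*(-2) + 7 = 0*(-2) + 7 = 0 + 7 = 7)
J(I) = -1 - I (J(I) = -8 + (7 - I) = -1 - I)
1/(J(-191) + 88406) = 1/((-1 - 1*(-191)) + 88406) = 1/((-1 + 191) + 88406) = 1/(190 + 88406) = 1/88596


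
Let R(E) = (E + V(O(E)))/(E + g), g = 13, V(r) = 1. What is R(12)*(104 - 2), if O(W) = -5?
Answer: 1326/25 ≈ 53.040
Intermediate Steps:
R(E) = (1 + E)/(13 + E) (R(E) = (E + 1)/(E + 13) = (1 + E)/(13 + E))
R(12)*(104 - 2) = ((1 + 12)/(13 + 12))*(104 - 2) = (13/25)*102 = 1326/25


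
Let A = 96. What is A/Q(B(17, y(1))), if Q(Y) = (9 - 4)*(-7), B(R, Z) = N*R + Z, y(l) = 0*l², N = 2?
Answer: -96/35 ≈ -2.7429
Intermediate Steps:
y(l) = 0
B(R, Z) = Z + 2*R (B(R, Z) = 2*R + Z = Z + 2*R)
Q(Y) = -35 (Q(Y) = 5*(-7) = -35)
A/Q(B(17, y(1))) = 96/(-35) = 96*(-1/35) = -96/35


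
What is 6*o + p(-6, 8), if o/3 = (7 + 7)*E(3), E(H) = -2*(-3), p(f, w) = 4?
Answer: 1516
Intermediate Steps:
E(H) = 6
o = 252 (o = 3*((7 + 7)*6) = 3*(14*6) = 3*84 = 252)
6*o + p(-6, 8) = 6*252 + 4 = 1512 + 4 = 1516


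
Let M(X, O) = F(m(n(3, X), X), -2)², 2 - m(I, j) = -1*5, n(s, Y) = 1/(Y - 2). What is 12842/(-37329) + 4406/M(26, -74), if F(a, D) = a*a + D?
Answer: 136103596/82459761 ≈ 1.6505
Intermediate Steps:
n(s, Y) = 1/(-2 + Y)
m(I, j) = 7 (m(I, j) = 2 - (-1)*5 = 2 - 1*(-5) = 2 + 5 = 7)
F(a, D) = D + a² (F(a, D) = a² + D = D + a²)
M(X, O) = 2209 (M(X, O) = (-2 + 7²)² = (-2 + 49)² = 47² = 2209)
12842/(-37329) + 4406/M(26, -74) = 12842/(-37329) + 4406/2209 = 12842*(-1/37329) + 4406*(1/2209) = -12842/37329 + 4406/2209 = 136103596/82459761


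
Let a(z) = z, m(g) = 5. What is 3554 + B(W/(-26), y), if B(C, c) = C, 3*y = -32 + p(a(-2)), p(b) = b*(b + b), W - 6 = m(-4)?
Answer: 92393/26 ≈ 3553.6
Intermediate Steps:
W = 11 (W = 6 + 5 = 11)
p(b) = 2*b**2 (p(b) = b*(2*b) = 2*b**2)
y = -8 (y = (-32 + 2*(-2)**2)/3 = (-32 + 2*4)/3 = (-32 + 8)/3 = (1/3)*(-24) = -8)
3554 + B(W/(-26), y) = 3554 + 11/(-26) = 3554 + 11*(-1/26) = 3554 - 11/26 = 92393/26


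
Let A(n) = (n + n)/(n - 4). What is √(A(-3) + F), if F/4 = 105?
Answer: √20622/7 ≈ 20.515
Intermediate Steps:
F = 420 (F = 4*105 = 420)
A(n) = 2*n/(-4 + n) (A(n) = (2*n)/(-4 + n) = 2*n/(-4 + n))
√(A(-3) + F) = √(2*(-3)/(-4 - 3) + 420) = √(2*(-3)/(-7) + 420) = √(2*(-3)*(-⅐) + 420) = √(6/7 + 420) = √(2946/7) = √20622/7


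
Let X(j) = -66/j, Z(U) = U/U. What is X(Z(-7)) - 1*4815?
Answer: -4881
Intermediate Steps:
Z(U) = 1
X(Z(-7)) - 1*4815 = -66/1 - 1*4815 = -66*1 - 4815 = -66 - 4815 = -4881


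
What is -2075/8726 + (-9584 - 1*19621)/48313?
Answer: -355092305/421579238 ≈ -0.84229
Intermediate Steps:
-2075/8726 + (-9584 - 1*19621)/48313 = -2075*1/8726 + (-9584 - 19621)*(1/48313) = -2075/8726 - 29205*1/48313 = -2075/8726 - 29205/48313 = -355092305/421579238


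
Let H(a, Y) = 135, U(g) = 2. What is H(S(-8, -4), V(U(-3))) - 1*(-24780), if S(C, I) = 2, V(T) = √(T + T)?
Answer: 24915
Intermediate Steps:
V(T) = √2*√T (V(T) = √(2*T) = √2*√T)
H(S(-8, -4), V(U(-3))) - 1*(-24780) = 135 - 1*(-24780) = 135 + 24780 = 24915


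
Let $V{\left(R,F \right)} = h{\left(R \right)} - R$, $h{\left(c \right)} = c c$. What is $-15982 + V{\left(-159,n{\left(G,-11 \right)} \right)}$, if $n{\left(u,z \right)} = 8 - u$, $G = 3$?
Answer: $9458$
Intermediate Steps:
$h{\left(c \right)} = c^{2}$
$V{\left(R,F \right)} = R^{2} - R$
$-15982 + V{\left(-159,n{\left(G,-11 \right)} \right)} = -15982 - 159 \left(-1 - 159\right) = -15982 - -25440 = -15982 + 25440 = 9458$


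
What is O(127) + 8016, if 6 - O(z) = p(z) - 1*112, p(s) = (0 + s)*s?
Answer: -7995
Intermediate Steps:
p(s) = s² (p(s) = s*s = s²)
O(z) = 118 - z² (O(z) = 6 - (z² - 1*112) = 6 - (z² - 112) = 6 - (-112 + z²) = 6 + (112 - z²) = 118 - z²)
O(127) + 8016 = (118 - 1*127²) + 8016 = (118 - 1*16129) + 8016 = (118 - 16129) + 8016 = -16011 + 8016 = -7995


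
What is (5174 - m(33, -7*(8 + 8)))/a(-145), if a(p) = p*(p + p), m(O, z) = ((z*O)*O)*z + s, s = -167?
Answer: -546203/1682 ≈ -324.73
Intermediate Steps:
m(O, z) = -167 + O²*z² (m(O, z) = ((z*O)*O)*z - 167 = ((O*z)*O)*z - 167 = (z*O²)*z - 167 = O²*z² - 167 = -167 + O²*z²)
a(p) = 2*p² (a(p) = p*(2*p) = 2*p²)
(5174 - m(33, -7*(8 + 8)))/a(-145) = (5174 - (-167 + 33²*(-7*(8 + 8))²))/((2*(-145)²)) = (5174 - (-167 + 1089*(-7*16)²))/((2*21025)) = (5174 - (-167 + 1089*(-112)²))/42050 = (5174 - (-167 + 1089*12544))*(1/42050) = (5174 - (-167 + 13660416))*(1/42050) = (5174 - 1*13660249)*(1/42050) = (5174 - 13660249)*(1/42050) = -13655075*1/42050 = -546203/1682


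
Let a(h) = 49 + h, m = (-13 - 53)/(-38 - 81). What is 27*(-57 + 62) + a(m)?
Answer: 21962/119 ≈ 184.55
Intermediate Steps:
m = 66/119 (m = -66/(-119) = -66*(-1/119) = 66/119 ≈ 0.55462)
27*(-57 + 62) + a(m) = 27*(-57 + 62) + (49 + 66/119) = 27*5 + 5897/119 = 135 + 5897/119 = 21962/119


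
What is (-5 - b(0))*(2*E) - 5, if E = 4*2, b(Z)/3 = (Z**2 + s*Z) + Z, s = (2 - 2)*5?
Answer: -85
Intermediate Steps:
s = 0 (s = 0*5 = 0)
b(Z) = 3*Z + 3*Z**2 (b(Z) = 3*((Z**2 + 0*Z) + Z) = 3*((Z**2 + 0) + Z) = 3*(Z**2 + Z) = 3*(Z + Z**2) = 3*Z + 3*Z**2)
E = 8
(-5 - b(0))*(2*E) - 5 = (-5 - 3*0*(1 + 0))*(2*8) - 5 = (-5 - 3*0)*16 - 5 = (-5 - 1*0)*16 - 5 = (-5 + 0)*16 - 5 = -5*16 - 5 = -80 - 5 = -85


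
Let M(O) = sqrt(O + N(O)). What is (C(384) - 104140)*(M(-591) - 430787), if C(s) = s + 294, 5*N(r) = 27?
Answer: 44570084594 - 413848*I*sqrt(915)/5 ≈ 4.457e+10 - 2.5037e+6*I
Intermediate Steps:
N(r) = 27/5 (N(r) = (1/5)*27 = 27/5)
C(s) = 294 + s
M(O) = sqrt(27/5 + O) (M(O) = sqrt(O + 27/5) = sqrt(27/5 + O))
(C(384) - 104140)*(M(-591) - 430787) = ((294 + 384) - 104140)*(sqrt(135 + 25*(-591))/5 - 430787) = (678 - 104140)*(sqrt(135 - 14775)/5 - 430787) = -103462*(sqrt(-14640)/5 - 430787) = -103462*((4*I*sqrt(915))/5 - 430787) = -103462*(4*I*sqrt(915)/5 - 430787) = -103462*(-430787 + 4*I*sqrt(915)/5) = 44570084594 - 413848*I*sqrt(915)/5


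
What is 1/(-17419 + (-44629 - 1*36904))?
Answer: -1/98952 ≈ -1.0106e-5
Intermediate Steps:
1/(-17419 + (-44629 - 1*36904)) = 1/(-17419 + (-44629 - 36904)) = 1/(-17419 - 81533) = 1/(-98952) = -1/98952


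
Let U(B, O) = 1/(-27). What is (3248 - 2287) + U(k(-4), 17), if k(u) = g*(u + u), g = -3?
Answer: 25946/27 ≈ 960.96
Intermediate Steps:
k(u) = -6*u (k(u) = -3*(u + u) = -6*u)
U(B, O) = -1/27 (U(B, O) = 1*(-1/27) = -1/27)
(3248 - 2287) + U(k(-4), 17) = (3248 - 2287) - 1/27 = 961 - 1/27 = 25946/27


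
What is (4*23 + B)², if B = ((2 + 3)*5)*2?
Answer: 20164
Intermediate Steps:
B = 50 (B = (5*5)*2 = 25*2 = 50)
(4*23 + B)² = (4*23 + 50)² = (92 + 50)² = 142² = 20164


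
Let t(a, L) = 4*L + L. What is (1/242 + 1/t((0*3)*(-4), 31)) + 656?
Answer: 24606957/37510 ≈ 656.01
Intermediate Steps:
t(a, L) = 5*L
(1/242 + 1/t((0*3)*(-4), 31)) + 656 = (1/242 + 1/(5*31)) + 656 = (1/242 + 1/155) + 656 = 397/37510 + 656 = 24606957/37510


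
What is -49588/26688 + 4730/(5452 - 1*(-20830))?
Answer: -147129697/87676752 ≈ -1.6781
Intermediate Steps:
-49588/26688 + 4730/(5452 - 1*(-20830)) = -49588*1/26688 + 4730/(5452 + 20830) = -12397/6672 + 4730/26282 = -12397/6672 + 4730*(1/26282) = -12397/6672 + 2365/13141 = -147129697/87676752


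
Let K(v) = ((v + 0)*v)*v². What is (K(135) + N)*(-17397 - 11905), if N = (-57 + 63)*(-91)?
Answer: -9732661614858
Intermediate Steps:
K(v) = v⁴ (K(v) = (v*v)*v² = v²*v² = v⁴)
N = -546 (N = 6*(-91) = -546)
(K(135) + N)*(-17397 - 11905) = (135⁴ - 546)*(-17397 - 11905) = (332150625 - 546)*(-29302) = 332150079*(-29302) = -9732661614858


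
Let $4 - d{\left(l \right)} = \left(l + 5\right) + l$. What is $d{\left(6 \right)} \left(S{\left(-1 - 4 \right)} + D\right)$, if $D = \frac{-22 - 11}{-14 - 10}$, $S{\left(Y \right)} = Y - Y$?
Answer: $- \frac{143}{8} \approx -17.875$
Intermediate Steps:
$S{\left(Y \right)} = 0$
$D = \frac{11}{8}$ ($D = - \frac{33}{-24} = \left(-33\right) \left(- \frac{1}{24}\right) = \frac{11}{8} \approx 1.375$)
$d{\left(l \right)} = -1 - 2 l$ ($d{\left(l \right)} = 4 - \left(\left(l + 5\right) + l\right) = 4 - \left(\left(5 + l\right) + l\right) = 4 - \left(5 + 2 l\right) = -1 - 2 l$)
$d{\left(6 \right)} \left(S{\left(-1 - 4 \right)} + D\right) = \left(-1 - 12\right) \left(0 + \frac{11}{8}\right) = \left(-1 - 12\right) \frac{11}{8} = \left(-13\right) \frac{11}{8} = - \frac{143}{8}$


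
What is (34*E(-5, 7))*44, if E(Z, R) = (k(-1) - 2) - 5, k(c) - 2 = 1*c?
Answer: -8976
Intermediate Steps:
k(c) = 2 + c (k(c) = 2 + 1*c = 2 + c)
E(Z, R) = -6 (E(Z, R) = ((2 - 1) - 2) - 5 = (1 - 2) - 5 = -1 - 5 = -6)
(34*E(-5, 7))*44 = (34*(-6))*44 = -204*44 = -8976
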